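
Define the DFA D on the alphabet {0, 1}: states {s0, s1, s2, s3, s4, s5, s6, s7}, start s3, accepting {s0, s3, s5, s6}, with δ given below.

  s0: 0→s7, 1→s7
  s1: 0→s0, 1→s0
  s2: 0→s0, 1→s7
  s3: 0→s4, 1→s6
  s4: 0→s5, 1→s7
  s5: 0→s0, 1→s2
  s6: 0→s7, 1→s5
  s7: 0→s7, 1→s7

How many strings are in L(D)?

8

The useful subgraph on states {s0, s2, s3, s4, s5, s6} is acyclic, so L(D) is finite; the longest accepting path visits 5 useful states, giving maximum string length 4.
Counting accepting paths from s3 by length: 1 of length 0, 1 of length 1, 2 of length 2, 2 of length 3, 2 of length 4. Total 8.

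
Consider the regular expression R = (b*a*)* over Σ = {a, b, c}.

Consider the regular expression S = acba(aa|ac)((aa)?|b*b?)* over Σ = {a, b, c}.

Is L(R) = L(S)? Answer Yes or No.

The empty string ε is accepted by R but rejected by S.
So L(R) ≠ L(S).

No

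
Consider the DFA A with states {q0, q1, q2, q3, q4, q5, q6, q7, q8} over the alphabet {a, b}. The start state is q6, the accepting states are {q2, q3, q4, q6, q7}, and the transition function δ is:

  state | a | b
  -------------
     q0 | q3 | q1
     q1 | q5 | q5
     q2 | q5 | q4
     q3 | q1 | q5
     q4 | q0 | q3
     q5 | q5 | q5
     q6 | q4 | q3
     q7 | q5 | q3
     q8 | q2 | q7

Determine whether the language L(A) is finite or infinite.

The useful states (reachable from q6 and able to reach an accepting state) are {q0, q3, q4, q6}.
Restricted to these states the transition graph has no cycle, so every accepting path has bounded length and L is finite.

finite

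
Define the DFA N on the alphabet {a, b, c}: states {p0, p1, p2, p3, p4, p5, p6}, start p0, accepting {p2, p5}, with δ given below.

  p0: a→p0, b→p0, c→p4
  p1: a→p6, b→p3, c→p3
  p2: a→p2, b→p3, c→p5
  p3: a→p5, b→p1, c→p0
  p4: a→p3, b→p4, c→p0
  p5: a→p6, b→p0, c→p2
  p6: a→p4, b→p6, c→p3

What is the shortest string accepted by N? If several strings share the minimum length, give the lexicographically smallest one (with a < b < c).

A breadth-first search from p0 reaches an accepting state first via the path p0 → p4 → p3 → p5 on input caa.
No string of length < 3 is accepted (BFS exhausts all shorter strings without reaching an accepting state), and caa is the lexicographically least accepting string of length 3.

caa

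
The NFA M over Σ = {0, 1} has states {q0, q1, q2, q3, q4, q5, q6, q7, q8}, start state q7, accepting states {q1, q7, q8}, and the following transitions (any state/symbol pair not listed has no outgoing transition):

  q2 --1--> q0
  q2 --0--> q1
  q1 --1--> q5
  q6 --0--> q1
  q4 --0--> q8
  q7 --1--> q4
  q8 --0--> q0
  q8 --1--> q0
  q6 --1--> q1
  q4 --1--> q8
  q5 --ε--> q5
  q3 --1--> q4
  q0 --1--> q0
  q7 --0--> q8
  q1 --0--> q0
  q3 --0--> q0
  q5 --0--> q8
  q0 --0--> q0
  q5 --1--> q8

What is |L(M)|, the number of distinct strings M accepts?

The useful subgraph on states {q4, q7, q8} is acyclic, so L(M) is finite; the longest accepting path visits 3 useful states, giving maximum string length 2.
Counting accepting paths from q7 by length: 1 of length 0, 1 of length 1, 2 of length 2. Total 4.

4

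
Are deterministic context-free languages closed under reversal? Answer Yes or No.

L = {c bⁿaⁿ : n≥0} ∪ {d b²ⁿaⁿ : n≥0} is a DCFL: the first symbol tells a deterministic PDA whether to pop one or two b's per a. Its reversal Lᴿ = {aⁿbⁿ c : n≥0} ∪ {aⁿb²ⁿ d : n≥0} is not. DCFLs are closed under right quotient by regular languages, and Lᴿ/{c, d} = {aⁿbⁿ : n≥0} ∪ {aⁿb²ⁿ : n≥0} — the standard context-free language accepted by no deterministic PDA (intuitively the machine would have to commit to a b-to-a ratio before the distinguishing marker arrives; formally, a DPDA for it would have a single run on aⁿb²ⁿ, accepting after the prefix aⁿbⁿ and accepting again after n more b's; an ordinary PDA that simulates it on a's and b's and, at any moment when it is accepting, may switch to reading only a fresh letter e while feeding each e to the simulation as a b, would accept aⁱbʲeᵏ (k≥1) exactly when both aⁱbʲ and aⁱbʲ⁺ᵏ are in the language, i.e. its language intersected with the regular set a*b*e⁺ would be exactly {aⁿbⁿeⁿ : n≥1} — impossible, since context-free languages are closed under intersection with regular sets and {aⁿbⁿeⁿ} is not context-free). So Lᴿ cannot be a DCFL.

No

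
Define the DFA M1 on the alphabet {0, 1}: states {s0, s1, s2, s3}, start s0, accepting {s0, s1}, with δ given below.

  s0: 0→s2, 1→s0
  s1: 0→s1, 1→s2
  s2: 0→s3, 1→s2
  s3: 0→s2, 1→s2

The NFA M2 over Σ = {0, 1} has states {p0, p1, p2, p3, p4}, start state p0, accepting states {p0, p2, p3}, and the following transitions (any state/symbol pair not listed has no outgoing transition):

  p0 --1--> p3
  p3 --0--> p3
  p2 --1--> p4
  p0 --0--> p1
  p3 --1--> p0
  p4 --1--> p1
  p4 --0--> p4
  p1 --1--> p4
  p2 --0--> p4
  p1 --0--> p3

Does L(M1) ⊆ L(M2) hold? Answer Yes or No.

Exploring the product automaton M1 × M2 from the start pair (s0, p0), following both machines on each input symbol, reaches 9 state pairs: (s0, p0), (s2, p1), (s0, p3), (s3, p3), (s2, p4), (s2, p3), (s2, p0), (s3, p4), (s3, p1).
M1 accepts in {s0, s1} and M2 accepts in {p0, p2, p3}. The reachable pairs whose M1-component is accepting are (s0, p0), (s0, p3); in each of them the M2-component is accepting too, so the product for L(M1) \ L(M2) (M1-component accepting, M2-component rejecting) has no reachable accepting pair and the difference is empty.
Hence every string in L(M1) is also in L(M2).

Yes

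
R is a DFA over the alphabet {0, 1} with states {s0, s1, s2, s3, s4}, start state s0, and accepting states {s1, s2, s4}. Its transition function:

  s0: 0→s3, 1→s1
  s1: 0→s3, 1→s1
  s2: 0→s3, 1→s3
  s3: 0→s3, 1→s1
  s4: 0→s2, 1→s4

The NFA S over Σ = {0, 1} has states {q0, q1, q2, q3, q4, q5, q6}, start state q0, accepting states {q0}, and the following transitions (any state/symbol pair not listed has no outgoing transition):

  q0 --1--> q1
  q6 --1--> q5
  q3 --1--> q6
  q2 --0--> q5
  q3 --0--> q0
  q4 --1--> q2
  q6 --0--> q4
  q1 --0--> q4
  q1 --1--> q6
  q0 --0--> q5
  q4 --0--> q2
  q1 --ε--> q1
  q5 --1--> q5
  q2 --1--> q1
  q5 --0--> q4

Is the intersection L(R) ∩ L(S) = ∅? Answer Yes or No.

Yes

Exploring the product automaton R × S from the start pair (s0, q0), following both machines on each input symbol, reaches 8 state pairs: (s0, q0), (s3, q5), (s1, q1), (s3, q4), (s1, q5), (s1, q6), (s3, q2), (s1, q2).
R accepts in {s1, s2, s4} and S accepts in {q0}; no reachable pair has both components accepting, so no string drives both machines to acceptance simultaneously and L(R) ∩ L(S) = ∅.
So no string is accepted by both, and the intersection is empty.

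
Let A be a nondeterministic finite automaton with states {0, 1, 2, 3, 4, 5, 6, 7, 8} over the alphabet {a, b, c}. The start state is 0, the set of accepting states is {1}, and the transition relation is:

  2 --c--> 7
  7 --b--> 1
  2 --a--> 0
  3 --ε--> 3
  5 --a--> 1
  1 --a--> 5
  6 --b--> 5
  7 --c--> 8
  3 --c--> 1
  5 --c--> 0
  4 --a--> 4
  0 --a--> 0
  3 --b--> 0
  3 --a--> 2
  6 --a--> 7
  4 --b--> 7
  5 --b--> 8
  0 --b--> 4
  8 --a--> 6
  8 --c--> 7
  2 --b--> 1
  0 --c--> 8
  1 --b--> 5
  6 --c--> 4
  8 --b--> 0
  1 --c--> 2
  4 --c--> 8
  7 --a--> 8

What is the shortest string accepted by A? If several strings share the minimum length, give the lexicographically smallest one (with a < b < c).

bbb

A breadth-first search from 0 reaches an accepting state first via the path 0 → 4 → 7 → 1 on input bbb.
No string of length < 3 is accepted (BFS exhausts all shorter strings without reaching an accepting state), and bbb is the lexicographically least accepting string of length 3.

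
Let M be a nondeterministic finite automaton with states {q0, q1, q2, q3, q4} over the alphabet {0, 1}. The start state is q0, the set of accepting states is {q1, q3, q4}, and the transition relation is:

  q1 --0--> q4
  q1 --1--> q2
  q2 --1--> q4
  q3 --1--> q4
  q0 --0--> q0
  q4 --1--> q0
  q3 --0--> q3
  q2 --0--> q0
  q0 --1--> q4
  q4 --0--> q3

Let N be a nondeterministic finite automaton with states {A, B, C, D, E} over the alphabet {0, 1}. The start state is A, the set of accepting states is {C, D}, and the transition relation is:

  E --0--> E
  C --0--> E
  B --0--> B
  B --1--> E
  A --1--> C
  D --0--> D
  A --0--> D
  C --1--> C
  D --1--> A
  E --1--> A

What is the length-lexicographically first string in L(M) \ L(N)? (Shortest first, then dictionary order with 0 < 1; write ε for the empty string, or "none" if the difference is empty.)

01

The string 01 is accepted by M but not by N.
No shorter string lies in the difference, and 01 is the lexicographically first length-2 string in L(M) \ L(N).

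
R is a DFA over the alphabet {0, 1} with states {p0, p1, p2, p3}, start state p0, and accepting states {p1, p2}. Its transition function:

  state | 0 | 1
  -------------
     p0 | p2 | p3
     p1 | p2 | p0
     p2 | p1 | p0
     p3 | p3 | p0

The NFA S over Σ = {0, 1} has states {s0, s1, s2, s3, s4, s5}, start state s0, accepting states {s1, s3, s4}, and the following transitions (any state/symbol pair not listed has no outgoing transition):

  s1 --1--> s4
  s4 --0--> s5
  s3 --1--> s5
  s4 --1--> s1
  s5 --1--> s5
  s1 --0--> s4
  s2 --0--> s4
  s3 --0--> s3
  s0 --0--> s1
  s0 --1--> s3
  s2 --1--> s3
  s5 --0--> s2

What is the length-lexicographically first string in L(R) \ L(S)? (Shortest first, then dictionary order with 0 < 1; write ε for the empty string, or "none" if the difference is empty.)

000

The string 000 is accepted by R but not by S.
No shorter string lies in the difference, and 000 is the lexicographically first length-3 string in L(R) \ L(S).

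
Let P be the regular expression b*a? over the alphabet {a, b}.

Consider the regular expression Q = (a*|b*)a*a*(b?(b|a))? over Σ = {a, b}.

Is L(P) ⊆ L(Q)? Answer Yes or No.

Yes

Converting the expression P to a DFA (subset construction, then merging equivalent states) gives the minimal DFA with states {p0, p1, p2}, start state p0, accepting states {p0, p1} and transitions p0: a→p1, b→p0; p1: a→p2, b→p2; p2: a→p2, b→p2.
Converting the expression Q to a DFA (subset construction, then merging equivalent states) gives the minimal DFA with states {q0, q1, q2, q3, q4}, start state q0, accepting states {q0, q1, q2, q3} and transitions q0: a→q1, b→q0; q1: a→q1, b→q2; q2: a→q3, b→q3; q3: a→q4, b→q4; q4: a→q4, b→q4.
Exploring the product automaton P × Q from the start pair (p0, q0), following both machines on each input symbol, reaches 6 state pairs: (p0, q0), (p1, q1), (p2, q1), (p2, q2), (p2, q3), (p2, q4).
P accepts in {p0, p1} and Q accepts in {q0, q1, q2, q3}. The reachable pairs whose P-component is accepting are (p0, q0), (p1, q1); in each of them the Q-component is accepting too, so the product for L(P) \ L(Q) (P-component accepting, Q-component rejecting) has no reachable accepting pair and the difference is empty.
Hence every string in L(P) is also in L(Q).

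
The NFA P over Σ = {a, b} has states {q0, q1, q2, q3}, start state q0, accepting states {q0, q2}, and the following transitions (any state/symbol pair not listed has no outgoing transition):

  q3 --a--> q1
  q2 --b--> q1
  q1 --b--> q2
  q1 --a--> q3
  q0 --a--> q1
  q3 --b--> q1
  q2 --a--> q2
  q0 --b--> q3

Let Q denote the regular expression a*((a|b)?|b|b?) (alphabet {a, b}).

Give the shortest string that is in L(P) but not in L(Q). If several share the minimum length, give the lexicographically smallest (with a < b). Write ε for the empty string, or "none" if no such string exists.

The string aba is accepted by P but not by Q.
No shorter string lies in the difference, and aba is the lexicographically first length-3 string in L(P) \ L(Q).

aba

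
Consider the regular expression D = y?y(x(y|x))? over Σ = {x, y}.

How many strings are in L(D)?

The expression has no Kleene star, so L(D) is finite. Expanding the alternatives gives {y, yy, yxx, yxy, yyxx, yyxy}.
That is 1 of length 1, 1 of length 2, 2 of length 3, 2 of length 4: 6 strings in all.

6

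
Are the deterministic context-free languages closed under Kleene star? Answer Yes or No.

L = {c aⁿbⁿ : n≥0} ∪ {cc aⁿb²ⁿ : n≥0} is a DCFL (the number of leading c's fixes which ratio the DPDA checks), but L* is not. Every word of L starts with c, so in a factorisation of the string cc aⁱbʲ (i≥1) into words of L each factor begins at one of the two c's: either the whole string is a single word of L (forcing j = 2i), or it splits as c · (c aⁱbʲ) with c ∈ L (take n = 0) and c aⁱbʲ ∈ L (forcing j = i). Thus L* ∩ cca⁺b* = {cc aⁿbⁿ : n≥1} ∪ {cc aⁿb²ⁿ : n≥1}. A DPDA for L* would give one for this intersection with a regular set, and, started from its configuration after reading cc, one for {aⁿbⁿ : n≥1} ∪ {aⁿb²ⁿ : n≥1}, which no deterministic PDA accepts (a DPDA for it would have a single run on aⁿb²ⁿ, accepting after the prefix aⁿbⁿ and accepting again after n more b's; an ordinary PDA that simulates it on a's and b's and, at any moment when it is accepting, may switch to reading only a fresh letter d while feeding each d to the simulation as a b, would accept aⁱbʲdᵏ (k≥1) exactly when both aⁱbʲ and aⁱbʲ⁺ᵏ are in the language, i.e. its language intersected with the regular set a*b*d⁺ would be exactly {aⁿbⁿdⁿ : n≥1} — impossible, since context-free languages are closed under intersection with regular sets and {aⁿbⁿdⁿ} is not context-free). So L* is not a DCFL.

No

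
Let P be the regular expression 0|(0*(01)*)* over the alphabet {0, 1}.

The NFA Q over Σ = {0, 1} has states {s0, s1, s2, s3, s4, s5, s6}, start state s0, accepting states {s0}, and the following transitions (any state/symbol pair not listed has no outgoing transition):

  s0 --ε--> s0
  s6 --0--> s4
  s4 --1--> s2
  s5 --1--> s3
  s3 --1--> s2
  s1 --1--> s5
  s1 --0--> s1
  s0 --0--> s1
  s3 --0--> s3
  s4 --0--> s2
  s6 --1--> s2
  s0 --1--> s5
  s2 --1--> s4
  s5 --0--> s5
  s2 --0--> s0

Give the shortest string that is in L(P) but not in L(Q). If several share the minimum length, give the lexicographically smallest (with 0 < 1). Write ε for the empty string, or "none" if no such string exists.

0

The string 0 is accepted by P but not by Q.
No shorter string lies in the difference, and 0 is the lexicographically first length-1 string in L(P) \ L(Q).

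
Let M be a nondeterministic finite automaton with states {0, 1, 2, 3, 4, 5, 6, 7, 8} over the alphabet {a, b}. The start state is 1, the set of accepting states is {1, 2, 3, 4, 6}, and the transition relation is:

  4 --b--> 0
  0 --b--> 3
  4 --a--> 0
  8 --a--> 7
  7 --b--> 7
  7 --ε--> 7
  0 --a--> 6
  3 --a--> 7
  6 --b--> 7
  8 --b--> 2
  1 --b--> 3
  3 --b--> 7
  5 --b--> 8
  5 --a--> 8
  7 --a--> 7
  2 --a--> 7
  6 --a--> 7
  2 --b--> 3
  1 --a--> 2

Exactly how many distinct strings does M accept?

4

The useful subgraph on states {1, 2, 3} is acyclic, so L(M) is finite; the longest accepting path visits 3 useful states, giving maximum string length 2.
Counting accepting paths from 1 by length: 1 of length 0, 2 of length 1, 1 of length 2. Total 4.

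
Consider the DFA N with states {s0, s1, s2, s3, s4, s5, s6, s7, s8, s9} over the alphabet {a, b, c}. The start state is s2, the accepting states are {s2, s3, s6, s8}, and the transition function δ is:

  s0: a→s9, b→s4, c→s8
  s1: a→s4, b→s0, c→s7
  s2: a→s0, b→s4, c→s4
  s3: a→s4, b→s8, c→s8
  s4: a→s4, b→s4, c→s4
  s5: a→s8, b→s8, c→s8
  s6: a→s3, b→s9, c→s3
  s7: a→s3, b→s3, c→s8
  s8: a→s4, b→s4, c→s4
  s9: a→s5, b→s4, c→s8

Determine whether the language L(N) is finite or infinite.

finite

The useful states (reachable from s2 and able to reach an accepting state) are {s0, s2, s5, s8, s9}.
Restricted to these states the transition graph has no cycle, so every accepting path has bounded length and L is finite.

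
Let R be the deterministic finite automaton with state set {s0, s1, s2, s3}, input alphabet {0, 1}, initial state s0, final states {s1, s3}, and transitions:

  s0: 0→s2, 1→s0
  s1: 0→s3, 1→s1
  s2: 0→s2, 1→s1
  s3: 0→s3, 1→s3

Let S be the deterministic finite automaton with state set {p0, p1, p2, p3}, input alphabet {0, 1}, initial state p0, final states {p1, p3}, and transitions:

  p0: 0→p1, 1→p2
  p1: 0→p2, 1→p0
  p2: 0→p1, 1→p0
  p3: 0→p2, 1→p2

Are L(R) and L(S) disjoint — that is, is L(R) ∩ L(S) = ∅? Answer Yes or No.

No

The string 010 is accepted by both R and S.
Hence L(R) ∩ L(S) ≠ ∅.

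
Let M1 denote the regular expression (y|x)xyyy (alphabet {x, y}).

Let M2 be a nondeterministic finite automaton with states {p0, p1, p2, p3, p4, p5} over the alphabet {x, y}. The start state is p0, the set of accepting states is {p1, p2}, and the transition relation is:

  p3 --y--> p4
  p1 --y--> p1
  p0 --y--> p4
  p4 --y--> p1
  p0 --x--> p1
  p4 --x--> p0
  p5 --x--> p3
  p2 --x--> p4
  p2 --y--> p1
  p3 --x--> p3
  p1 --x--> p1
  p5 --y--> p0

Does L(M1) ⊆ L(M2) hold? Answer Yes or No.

Converting the expression M1 to a DFA (subset construction, then merging equivalent states) gives the minimal DFA with states {r0, r1, r2, r3, r4, r5, r6}, start state r0, accepting states {r6} and transitions r0: x→r1, y→r1; r1: x→r2, y→r3; r2: x→r3, y→r4; r3: x→r3, y→r3; r4: x→r3, y→r5; r5: x→r3, y→r6; r6: x→r3, y→r3.
Exploring the product automaton M1 × M2 from the start pair (r0, p0), following both machines on each input symbol, reaches 12 state pairs: (r0, p0), (r1, p1), (r1, p4), (r2, p1), (r3, p1), (r2, p0), (r4, p1), (r4, p4), (r5, p1), (r3, p0), (r6, p1), (r3, p4).
M1 accepts in {r6} and M2 accepts in {p1, p2}. The reachable pairs whose M1-component is accepting are (r6, p1); in each of them the M2-component is accepting too, so the product for L(M1) \ L(M2) (M1-component accepting, M2-component rejecting) has no reachable accepting pair and the difference is empty.
Hence every string in L(M1) is also in L(M2).

Yes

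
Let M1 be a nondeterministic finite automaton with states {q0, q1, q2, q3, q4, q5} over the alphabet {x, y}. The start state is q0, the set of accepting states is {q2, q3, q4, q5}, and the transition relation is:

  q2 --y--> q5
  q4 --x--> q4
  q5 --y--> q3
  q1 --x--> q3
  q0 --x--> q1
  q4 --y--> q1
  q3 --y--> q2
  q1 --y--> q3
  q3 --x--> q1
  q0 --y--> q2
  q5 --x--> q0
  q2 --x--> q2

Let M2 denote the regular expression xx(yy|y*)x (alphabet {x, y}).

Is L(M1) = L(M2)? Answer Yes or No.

No

The string y is accepted by M1 but rejected by M2.
So L(M1) ≠ L(M2).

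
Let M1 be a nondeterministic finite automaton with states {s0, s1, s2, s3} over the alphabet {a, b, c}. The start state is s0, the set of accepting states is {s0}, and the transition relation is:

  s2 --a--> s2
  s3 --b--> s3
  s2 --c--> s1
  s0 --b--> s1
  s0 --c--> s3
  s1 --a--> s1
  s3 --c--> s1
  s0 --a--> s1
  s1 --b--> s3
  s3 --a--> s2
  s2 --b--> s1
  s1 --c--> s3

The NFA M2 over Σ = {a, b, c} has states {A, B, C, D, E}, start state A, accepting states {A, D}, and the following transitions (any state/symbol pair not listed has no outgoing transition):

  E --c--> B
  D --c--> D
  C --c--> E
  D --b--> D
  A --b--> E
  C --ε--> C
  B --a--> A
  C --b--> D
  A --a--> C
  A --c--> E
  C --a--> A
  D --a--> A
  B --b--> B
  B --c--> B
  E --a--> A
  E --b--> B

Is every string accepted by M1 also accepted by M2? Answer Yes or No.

Exploring the product automaton M1 × M2 from the start pair (s0, A), following both machines on each input symbol, reaches 11 state pairs: (s0, A), (s1, C), (s1, E), (s3, E), (s1, A), (s3, D), (s3, B), (s2, A), (s1, B), (s1, D), (s2, C).
M1 accepts in {s0} and M2 accepts in {A, D}. The reachable pairs whose M1-component is accepting are (s0, A); in each of them the M2-component is accepting too, so the product for L(M1) \ L(M2) (M1-component accepting, M2-component rejecting) has no reachable accepting pair and the difference is empty.
Hence every string in L(M1) is also in L(M2).

Yes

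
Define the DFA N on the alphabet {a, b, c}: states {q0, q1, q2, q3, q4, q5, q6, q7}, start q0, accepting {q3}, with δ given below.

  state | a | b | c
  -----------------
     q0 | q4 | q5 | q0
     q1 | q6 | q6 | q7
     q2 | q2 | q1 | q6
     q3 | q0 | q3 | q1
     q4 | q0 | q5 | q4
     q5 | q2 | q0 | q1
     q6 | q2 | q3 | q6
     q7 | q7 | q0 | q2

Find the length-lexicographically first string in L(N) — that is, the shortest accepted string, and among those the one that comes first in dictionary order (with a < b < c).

bacb

A breadth-first search from q0 reaches an accepting state first via the path q0 → q5 → q2 → q6 → q3 on input bacb.
No string of length < 4 is accepted (BFS exhausts all shorter strings without reaching an accepting state), and bacb is the lexicographically least accepting string of length 4.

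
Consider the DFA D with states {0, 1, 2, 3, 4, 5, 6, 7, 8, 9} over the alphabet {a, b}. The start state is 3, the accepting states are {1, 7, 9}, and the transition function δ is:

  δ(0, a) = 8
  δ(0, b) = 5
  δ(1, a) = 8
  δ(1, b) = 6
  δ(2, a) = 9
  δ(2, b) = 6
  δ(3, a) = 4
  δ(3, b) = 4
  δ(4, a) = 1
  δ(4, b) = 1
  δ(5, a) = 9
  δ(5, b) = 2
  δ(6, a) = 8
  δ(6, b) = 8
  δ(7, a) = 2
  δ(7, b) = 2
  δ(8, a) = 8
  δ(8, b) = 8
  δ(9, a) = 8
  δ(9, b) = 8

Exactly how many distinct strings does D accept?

The useful subgraph on states {1, 3, 4} is acyclic, so L(D) is finite; the longest accepting path visits 3 useful states, giving maximum string length 2.
Counting accepting paths from 3 by length: 4 of length 2. Total 4.

4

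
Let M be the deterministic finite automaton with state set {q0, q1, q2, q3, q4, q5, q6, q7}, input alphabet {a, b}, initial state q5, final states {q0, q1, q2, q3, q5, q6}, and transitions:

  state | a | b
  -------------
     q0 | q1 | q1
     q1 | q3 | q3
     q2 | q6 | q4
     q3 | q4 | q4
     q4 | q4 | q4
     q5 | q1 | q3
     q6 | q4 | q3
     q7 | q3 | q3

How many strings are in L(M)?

5

The useful subgraph on states {q1, q3, q5} is acyclic, so L(M) is finite; the longest accepting path visits 3 useful states, giving maximum string length 2.
Counting accepting paths from q5 by length: 1 of length 0, 2 of length 1, 2 of length 2. Total 5.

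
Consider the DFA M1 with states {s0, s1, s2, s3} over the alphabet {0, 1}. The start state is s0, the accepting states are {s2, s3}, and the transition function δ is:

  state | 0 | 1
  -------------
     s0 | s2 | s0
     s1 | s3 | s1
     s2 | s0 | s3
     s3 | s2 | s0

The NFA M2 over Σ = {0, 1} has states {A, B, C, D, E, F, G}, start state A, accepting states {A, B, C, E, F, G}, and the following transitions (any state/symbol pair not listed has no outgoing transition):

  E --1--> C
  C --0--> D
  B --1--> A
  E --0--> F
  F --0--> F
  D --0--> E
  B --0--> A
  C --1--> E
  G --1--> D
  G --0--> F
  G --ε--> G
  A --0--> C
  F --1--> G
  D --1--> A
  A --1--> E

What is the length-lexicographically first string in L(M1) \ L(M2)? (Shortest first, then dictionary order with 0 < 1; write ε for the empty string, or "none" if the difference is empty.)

The string 110 is accepted by M1 but not by M2.
No shorter string lies in the difference, and 110 is the lexicographically first length-3 string in L(M1) \ L(M2).

110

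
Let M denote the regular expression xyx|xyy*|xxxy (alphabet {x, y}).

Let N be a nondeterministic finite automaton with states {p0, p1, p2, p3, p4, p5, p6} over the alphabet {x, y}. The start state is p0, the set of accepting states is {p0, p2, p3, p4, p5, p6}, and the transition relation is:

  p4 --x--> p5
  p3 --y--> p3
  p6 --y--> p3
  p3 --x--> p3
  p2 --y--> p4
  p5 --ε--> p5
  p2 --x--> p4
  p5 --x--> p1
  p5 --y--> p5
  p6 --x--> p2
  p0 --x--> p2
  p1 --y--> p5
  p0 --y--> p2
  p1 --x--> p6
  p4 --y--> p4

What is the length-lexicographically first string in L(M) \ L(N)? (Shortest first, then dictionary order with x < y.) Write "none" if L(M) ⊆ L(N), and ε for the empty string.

Converting the expression M to a DFA (subset construction, then merging equivalent states) gives the minimal DFA with states {m0, m1, m2, m3, m4, m5, m6, m7}, start state m0, accepting states {m4, m6, m7} and transitions m0: x→m1, y→m2; m1: x→m3, y→m4; m2: x→m2, y→m2; m3: x→m5, y→m2; m4: x→m6, y→m7; m5: x→m2, y→m6; m6: x→m2, y→m2; m7: x→m2, y→m7.
Exploring the product automaton M × N from the start pair (m0, p0), following both machines on each input symbol, reaches 13 state pairs: (m0, p0), (m1, p2), (m2, p2), (m3, p4), (m4, p4), (m2, p4), (m5, p5), (m6, p5), (m7, p4), (m2, p5), (m2, p1), (m2, p6), (m2, p3).
M accepts in {m4, m6, m7} and N accepts in {p0, p2, p3, p4, p5, p6}. The reachable pairs whose M-component is accepting are (m4, p4), (m6, p5), (m7, p4); in each of them the N-component is accepting too, so the product for L(M) \ L(N) (M-component accepting, N-component rejecting) has no reachable accepting pair and the difference is empty.
So every string accepted by M is also accepted by N: L(M) \ L(N) = ∅ and there is no such string.

none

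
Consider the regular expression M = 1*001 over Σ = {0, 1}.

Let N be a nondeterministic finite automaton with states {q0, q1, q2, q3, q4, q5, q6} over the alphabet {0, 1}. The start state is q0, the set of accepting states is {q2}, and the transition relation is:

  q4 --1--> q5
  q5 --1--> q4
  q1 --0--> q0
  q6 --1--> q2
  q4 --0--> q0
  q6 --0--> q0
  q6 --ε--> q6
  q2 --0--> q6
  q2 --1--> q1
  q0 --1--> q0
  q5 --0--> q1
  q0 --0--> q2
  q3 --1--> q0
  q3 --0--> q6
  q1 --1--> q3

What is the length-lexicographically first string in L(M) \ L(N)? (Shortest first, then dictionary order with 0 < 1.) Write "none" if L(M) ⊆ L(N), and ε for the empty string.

Converting the expression M to a DFA (subset construction, then merging equivalent states) gives the minimal DFA with states {m0, m1, m2, m3, m4}, start state m0, accepting states {m4} and transitions m0: 0→m1, 1→m0; m1: 0→m2, 1→m3; m2: 0→m3, 1→m4; m3: 0→m3, 1→m3; m4: 0→m3, 1→m3.
Exploring the product automaton M × N from the start pair (m0, q0), following both machines on each input symbol, reaches 9 state pairs: (m0, q0), (m1, q2), (m2, q6), (m3, q1), (m3, q0), (m4, q2), (m3, q3), (m3, q2), (m3, q6).
M accepts in {m4} and N accepts in {q2}. The reachable pairs whose M-component is accepting are (m4, q2); in each of them the N-component is accepting too, so the product for L(M) \ L(N) (M-component accepting, N-component rejecting) has no reachable accepting pair and the difference is empty.
So every string accepted by M is also accepted by N: L(M) \ L(N) = ∅ and there is no such string.

none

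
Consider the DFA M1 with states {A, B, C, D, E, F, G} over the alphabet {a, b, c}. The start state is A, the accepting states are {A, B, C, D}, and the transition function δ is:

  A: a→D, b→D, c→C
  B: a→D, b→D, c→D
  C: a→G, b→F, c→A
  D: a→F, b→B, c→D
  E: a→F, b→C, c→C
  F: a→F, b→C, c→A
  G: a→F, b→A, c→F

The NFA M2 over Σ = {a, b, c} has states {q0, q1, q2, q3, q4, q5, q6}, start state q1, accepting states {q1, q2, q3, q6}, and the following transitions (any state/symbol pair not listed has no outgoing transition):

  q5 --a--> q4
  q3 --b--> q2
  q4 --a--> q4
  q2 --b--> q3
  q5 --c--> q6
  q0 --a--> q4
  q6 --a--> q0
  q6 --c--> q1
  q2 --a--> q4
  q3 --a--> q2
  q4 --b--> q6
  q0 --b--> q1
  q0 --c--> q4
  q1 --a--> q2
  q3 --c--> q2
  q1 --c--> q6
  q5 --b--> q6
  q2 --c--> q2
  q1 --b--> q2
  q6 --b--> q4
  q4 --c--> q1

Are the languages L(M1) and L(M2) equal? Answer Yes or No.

Yes

Exploring the product automaton M1 × M2 from the start pair (A, q1), following both machines on each input symbol, reaches 6 state pairs: (A, q1), (D, q2), (C, q6), (F, q4), (B, q3), (G, q0).
M1 accepts in {A, B, C, D} and M2 accepts in {q1, q2, q3, q6}. In every reachable pair the two components are either both accepting — (A, q1), (D, q2), (C, q6), (B, q3) — or both non-accepting, so no string is accepted by exactly one of the machines: L(M1) \ L(M2) and L(M2) \ L(M1) are both empty.
Hence every string is accepted by M1 iff it is accepted by M2, and the two languages coincide.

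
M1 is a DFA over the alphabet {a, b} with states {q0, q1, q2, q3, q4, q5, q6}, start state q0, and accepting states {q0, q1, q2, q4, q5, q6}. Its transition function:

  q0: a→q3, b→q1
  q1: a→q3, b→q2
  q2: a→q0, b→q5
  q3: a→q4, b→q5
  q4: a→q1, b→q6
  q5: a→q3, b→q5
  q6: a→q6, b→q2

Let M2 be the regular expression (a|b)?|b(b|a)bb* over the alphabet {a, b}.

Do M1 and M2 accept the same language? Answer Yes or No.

The string aa is accepted by M1 but rejected by M2.
So L(M1) ≠ L(M2).

No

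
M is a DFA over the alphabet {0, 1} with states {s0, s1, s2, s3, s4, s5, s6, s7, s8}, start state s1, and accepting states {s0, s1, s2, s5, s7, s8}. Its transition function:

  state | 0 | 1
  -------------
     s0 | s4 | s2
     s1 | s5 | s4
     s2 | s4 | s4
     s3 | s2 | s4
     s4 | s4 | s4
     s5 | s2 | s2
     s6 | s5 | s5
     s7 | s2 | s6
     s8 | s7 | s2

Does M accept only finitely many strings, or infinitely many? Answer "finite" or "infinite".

finite

The useful states (reachable from s1 and able to reach an accepting state) are {s1, s2, s5}.
Restricted to these states the transition graph has no cycle, so every accepting path has bounded length and L is finite.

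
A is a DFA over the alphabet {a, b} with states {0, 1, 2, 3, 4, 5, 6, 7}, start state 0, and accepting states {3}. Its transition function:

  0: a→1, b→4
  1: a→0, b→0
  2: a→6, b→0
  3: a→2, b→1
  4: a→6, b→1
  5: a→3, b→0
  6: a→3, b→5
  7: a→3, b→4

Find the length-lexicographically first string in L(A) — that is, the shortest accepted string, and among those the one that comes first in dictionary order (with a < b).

baa

A breadth-first search from 0 reaches an accepting state first via the path 0 → 4 → 6 → 3 on input baa.
No string of length < 3 is accepted (BFS exhausts all shorter strings without reaching an accepting state), and baa is the lexicographically least accepting string of length 3.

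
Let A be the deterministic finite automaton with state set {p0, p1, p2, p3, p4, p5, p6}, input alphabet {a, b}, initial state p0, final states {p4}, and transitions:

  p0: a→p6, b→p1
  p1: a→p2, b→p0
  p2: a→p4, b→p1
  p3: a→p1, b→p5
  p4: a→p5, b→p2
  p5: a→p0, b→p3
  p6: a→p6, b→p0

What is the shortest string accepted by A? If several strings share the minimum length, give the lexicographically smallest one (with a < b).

baa

A breadth-first search from p0 reaches an accepting state first via the path p0 → p1 → p2 → p4 on input baa.
No string of length < 3 is accepted (BFS exhausts all shorter strings without reaching an accepting state), and baa is the lexicographically least accepting string of length 3.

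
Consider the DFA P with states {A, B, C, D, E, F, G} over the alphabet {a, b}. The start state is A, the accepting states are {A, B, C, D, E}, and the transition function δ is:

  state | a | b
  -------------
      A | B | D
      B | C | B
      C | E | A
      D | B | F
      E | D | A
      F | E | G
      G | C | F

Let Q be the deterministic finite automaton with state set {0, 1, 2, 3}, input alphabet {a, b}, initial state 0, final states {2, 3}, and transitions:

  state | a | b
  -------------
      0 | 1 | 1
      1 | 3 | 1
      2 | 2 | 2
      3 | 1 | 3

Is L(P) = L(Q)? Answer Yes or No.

No

The empty string ε is accepted by P but rejected by Q.
So L(P) ≠ L(Q).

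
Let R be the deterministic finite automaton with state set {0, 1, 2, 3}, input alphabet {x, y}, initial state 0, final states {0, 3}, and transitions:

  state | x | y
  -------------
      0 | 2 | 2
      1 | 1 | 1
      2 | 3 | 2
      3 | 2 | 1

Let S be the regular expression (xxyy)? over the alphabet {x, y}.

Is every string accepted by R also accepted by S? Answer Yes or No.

No

The string xx is in L(R) but not in L(S).
So L(R) ⊄ L(S).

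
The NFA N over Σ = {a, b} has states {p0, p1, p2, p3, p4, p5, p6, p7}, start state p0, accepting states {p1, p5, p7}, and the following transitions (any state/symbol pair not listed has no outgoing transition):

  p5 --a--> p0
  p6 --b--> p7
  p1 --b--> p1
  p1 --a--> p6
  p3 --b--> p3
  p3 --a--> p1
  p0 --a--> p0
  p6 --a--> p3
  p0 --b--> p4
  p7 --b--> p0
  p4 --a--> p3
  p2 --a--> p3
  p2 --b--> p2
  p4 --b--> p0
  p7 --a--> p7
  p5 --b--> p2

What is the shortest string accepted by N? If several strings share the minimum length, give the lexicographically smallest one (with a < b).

baa

A breadth-first search from p0 reaches an accepting state first via the path p0 → p4 → p3 → p1 on input baa.
No string of length < 3 is accepted (BFS exhausts all shorter strings without reaching an accepting state), and baa is the lexicographically least accepting string of length 3.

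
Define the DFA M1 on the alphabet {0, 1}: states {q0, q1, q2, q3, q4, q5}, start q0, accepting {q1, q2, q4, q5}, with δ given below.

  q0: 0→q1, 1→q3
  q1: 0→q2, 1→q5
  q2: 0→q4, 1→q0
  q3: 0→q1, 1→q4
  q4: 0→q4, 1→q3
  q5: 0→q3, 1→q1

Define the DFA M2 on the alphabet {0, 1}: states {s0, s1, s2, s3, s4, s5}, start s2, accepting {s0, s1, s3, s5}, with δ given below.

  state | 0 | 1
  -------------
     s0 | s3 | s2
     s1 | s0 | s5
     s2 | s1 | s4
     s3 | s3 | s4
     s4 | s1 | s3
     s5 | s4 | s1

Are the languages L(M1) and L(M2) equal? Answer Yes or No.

Exploring the product automaton M1 × M2 from the start pair (q0, s2), following both machines on each input symbol, reaches 6 state pairs: (q0, s2), (q1, s1), (q3, s4), (q2, s0), (q5, s5), (q4, s3).
M1 accepts in {q1, q2, q4, q5} and M2 accepts in {s0, s1, s3, s5}. In every reachable pair the two components are either both accepting — (q1, s1), (q2, s0), (q5, s5), (q4, s3) — or both non-accepting, so no string is accepted by exactly one of the machines: L(M1) \ L(M2) and L(M2) \ L(M1) are both empty.
Hence every string is accepted by M1 iff it is accepted by M2, and the two languages coincide.

Yes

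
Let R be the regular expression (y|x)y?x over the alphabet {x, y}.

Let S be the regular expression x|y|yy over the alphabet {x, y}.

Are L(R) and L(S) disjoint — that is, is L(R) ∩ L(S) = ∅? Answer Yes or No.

Converting the expression R to a DFA (subset construction, then merging equivalent states) gives the minimal DFA with states {r0, r1, r2, r3, r4}, start state r0, accepting states {r2} and transitions r0: x→r1, y→r1; r1: x→r2, y→r3; r2: x→r4, y→r4; r3: x→r2, y→r4; r4: x→r4, y→r4.
Converting the expression S to a DFA (subset construction, then merging equivalent states) gives the minimal DFA with states {s0, s1, s2, s3}, start state s0, accepting states {s1, s2} and transitions s0: x→s1, y→s2; s1: x→s3, y→s3; s2: x→s3, y→s1; s3: x→s3, y→s3.
Exploring the product automaton R × S from the start pair (r0, s0), following both machines on each input symbol, reaches 7 state pairs: (r0, s0), (r1, s1), (r1, s2), (r2, s3), (r3, s3), (r3, s1), (r4, s3).
R accepts in {r2} and S accepts in {s1, s2}; no reachable pair has both components accepting, so no string drives both machines to acceptance simultaneously and L(R) ∩ L(S) = ∅.
So no string is accepted by both, and the intersection is empty.

Yes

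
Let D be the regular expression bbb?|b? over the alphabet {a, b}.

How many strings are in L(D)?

4

The expression has no Kleene star, so L(D) is finite. Expanding the alternatives gives {ε, b, bb, bbb}.
That is 1 of length 0, 1 of length 1, 1 of length 2, 1 of length 3: 4 strings in all.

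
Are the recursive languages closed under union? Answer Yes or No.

Run a decider for L₁ and then a decider for L₂ on the input and accept if either accepts; both sub-runs halt, so this is again a decider.
So the recursive languages are closed under union.

Yes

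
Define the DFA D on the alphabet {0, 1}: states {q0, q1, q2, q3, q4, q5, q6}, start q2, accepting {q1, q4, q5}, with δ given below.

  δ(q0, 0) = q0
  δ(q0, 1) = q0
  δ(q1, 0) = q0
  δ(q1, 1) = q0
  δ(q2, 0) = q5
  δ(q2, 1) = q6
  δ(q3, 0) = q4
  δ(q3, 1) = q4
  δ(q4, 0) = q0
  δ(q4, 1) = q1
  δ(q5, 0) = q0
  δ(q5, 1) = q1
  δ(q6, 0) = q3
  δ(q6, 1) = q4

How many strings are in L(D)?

The useful subgraph on states {q1, q2, q3, q4, q5, q6} is acyclic, so L(D) is finite; the longest accepting path visits 5 useful states, giving maximum string length 4.
Counting accepting paths from q2 by length: 1 of length 1, 2 of length 2, 3 of length 3, 2 of length 4. Total 8.

8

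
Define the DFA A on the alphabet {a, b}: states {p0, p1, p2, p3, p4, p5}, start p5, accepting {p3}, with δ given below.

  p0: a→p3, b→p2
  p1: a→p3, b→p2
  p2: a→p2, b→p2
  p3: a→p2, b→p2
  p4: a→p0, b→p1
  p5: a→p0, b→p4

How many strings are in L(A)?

3

The useful subgraph on states {p0, p1, p3, p4, p5} is acyclic, so L(A) is finite; the longest accepting path visits 4 useful states, giving maximum string length 3.
Counting accepting paths from p5 by length: 1 of length 2, 2 of length 3. Total 3.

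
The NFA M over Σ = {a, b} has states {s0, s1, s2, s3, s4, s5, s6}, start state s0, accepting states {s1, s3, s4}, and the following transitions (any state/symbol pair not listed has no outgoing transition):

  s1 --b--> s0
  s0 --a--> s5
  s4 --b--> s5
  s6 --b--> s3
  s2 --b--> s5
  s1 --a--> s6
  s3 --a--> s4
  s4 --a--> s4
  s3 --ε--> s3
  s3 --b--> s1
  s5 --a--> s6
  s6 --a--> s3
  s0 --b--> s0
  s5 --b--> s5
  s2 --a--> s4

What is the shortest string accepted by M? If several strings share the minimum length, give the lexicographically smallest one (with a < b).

A breadth-first search from s0 reaches an accepting state first via the path s0 → s5 → s6 → s3 on input aaa.
No string of length < 3 is accepted (BFS exhausts all shorter strings without reaching an accepting state), and aaa is the lexicographically least accepting string of length 3.

aaa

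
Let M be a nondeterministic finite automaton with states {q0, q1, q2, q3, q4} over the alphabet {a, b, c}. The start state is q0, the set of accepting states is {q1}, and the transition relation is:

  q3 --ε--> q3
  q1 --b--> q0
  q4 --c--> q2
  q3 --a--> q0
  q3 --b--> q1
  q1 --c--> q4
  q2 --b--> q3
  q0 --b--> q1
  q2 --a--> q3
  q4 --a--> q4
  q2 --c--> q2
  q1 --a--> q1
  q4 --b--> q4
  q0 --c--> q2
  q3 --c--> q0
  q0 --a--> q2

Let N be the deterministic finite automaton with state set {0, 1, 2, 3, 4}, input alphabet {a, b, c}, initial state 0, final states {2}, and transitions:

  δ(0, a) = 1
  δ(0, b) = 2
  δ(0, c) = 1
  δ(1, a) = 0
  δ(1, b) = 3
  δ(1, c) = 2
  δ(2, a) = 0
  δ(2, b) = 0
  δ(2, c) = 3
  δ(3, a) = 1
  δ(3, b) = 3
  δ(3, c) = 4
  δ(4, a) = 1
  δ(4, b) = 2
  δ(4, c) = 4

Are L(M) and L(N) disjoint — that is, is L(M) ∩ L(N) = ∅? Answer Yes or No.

The string b is accepted by both M and N.
Hence L(M) ∩ L(N) ≠ ∅.

No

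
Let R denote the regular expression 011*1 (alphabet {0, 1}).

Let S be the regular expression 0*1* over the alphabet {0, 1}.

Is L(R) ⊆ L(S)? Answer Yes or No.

Converting the expression R to a DFA (subset construction, then merging equivalent states) gives the minimal DFA with states {r0, r1, r2, r3, r4}, start state r0, accepting states {r4} and transitions r0: 0→r1, 1→r2; r1: 0→r2, 1→r3; r2: 0→r2, 1→r2; r3: 0→r2, 1→r4; r4: 0→r2, 1→r4.
Converting the expression S to a DFA (subset construction, then merging equivalent states) gives the minimal DFA with states {s0, s1, s2}, start state s0, accepting states {s0, s1} and transitions s0: 0→s0, 1→s1; s1: 0→s2, 1→s1; s2: 0→s2, 1→s2.
Exploring the product automaton R × S from the start pair (r0, s0), following both machines on each input symbol, reaches 7 state pairs: (r0, s0), (r1, s0), (r2, s1), (r2, s0), (r3, s1), (r2, s2), (r4, s1).
R accepts in {r4} and S accepts in {s0, s1}. The reachable pairs whose R-component is accepting are (r4, s1); in each of them the S-component is accepting too, so the product for L(R) \ L(S) (R-component accepting, S-component rejecting) has no reachable accepting pair and the difference is empty.
Hence every string in L(R) is also in L(S).

Yes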